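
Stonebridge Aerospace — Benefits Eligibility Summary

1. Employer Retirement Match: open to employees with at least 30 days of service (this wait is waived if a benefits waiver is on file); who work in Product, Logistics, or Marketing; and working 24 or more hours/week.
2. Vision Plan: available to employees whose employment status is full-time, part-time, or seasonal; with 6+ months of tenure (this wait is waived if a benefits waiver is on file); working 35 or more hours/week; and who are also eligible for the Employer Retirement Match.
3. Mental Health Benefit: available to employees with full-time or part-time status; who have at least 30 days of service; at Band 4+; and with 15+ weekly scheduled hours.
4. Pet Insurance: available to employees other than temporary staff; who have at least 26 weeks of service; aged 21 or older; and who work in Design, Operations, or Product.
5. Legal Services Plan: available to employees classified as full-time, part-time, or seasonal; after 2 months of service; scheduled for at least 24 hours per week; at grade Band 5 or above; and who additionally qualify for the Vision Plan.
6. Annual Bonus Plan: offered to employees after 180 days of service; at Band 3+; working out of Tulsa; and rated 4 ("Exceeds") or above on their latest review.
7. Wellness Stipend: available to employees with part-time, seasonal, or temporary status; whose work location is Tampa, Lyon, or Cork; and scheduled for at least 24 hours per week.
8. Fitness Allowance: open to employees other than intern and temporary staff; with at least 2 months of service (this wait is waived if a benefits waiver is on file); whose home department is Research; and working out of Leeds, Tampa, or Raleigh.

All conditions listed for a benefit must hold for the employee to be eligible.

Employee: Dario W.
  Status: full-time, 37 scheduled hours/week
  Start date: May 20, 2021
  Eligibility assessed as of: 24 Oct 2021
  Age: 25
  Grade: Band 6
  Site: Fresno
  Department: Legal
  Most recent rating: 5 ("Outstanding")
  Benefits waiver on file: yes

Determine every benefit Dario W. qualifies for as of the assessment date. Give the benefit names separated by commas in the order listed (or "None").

Mental Health Benefit

Service from May 20, 2021 to 24 Oct 2021: 157 days.
Employer Retirement Match — benefits waiver on file ✓; dept Legal ✗ → not eligible.
Vision Plan — status full-time ✓; benefits waiver on file ✓; 37 hrs/wk ≥ 35 ✓; not eligible for Employer Retirement Match ✗ → not eligible.
Mental Health Benefit — status full-time ✓; service 157 days ≥ 30 days ✓; grade Band 6 ≥ Band 4 ✓; 37 hrs/wk ≥ 15 ✓ → eligible.
Pet Insurance — status full-time ✓ (not excluded); service 157 days < 26 weeks (≈182 days) ✗ → not eligible.
Legal Services Plan — status full-time ✓; service 157 days ≥ 2 months (≈60 days) ✓; 37 hrs/wk ≥ 24 ✓; grade Band 6 ≥ Band 5 ✓; not eligible for Vision Plan ✗ → not eligible.
Annual Bonus Plan — service 157 days < 180 days ✗ → not eligible.
Wellness Stipend — status full-time ✗ (requires part-time, seasonal, or temporary) → not eligible.
Fitness Allowance — status full-time ✓ (not excluded); benefits waiver on file ✓; dept Legal ✗ → not eligible.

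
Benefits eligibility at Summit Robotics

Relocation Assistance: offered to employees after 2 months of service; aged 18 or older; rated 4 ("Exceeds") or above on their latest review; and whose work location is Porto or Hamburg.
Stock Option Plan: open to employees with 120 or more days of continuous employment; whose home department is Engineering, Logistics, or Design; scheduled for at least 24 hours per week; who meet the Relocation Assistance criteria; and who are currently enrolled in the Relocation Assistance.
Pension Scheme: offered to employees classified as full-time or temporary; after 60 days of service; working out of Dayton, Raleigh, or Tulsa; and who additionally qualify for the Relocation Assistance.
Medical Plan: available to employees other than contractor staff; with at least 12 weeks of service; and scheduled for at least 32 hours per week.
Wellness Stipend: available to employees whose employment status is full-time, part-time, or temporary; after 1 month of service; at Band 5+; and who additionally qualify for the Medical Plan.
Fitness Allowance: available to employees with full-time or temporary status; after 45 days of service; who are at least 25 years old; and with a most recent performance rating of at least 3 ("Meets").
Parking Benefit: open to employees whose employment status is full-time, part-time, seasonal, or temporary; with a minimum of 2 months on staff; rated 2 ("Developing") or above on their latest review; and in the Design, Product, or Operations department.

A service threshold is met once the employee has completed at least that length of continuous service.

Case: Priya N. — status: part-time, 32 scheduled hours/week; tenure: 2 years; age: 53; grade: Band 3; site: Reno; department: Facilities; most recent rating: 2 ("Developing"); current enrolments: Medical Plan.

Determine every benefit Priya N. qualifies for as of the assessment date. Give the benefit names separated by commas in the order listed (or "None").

Relocation Assistance — service 2 years ≥ 2 months (≈60 days) ✓; age 53 ≥ 18 ✓; rating 2 < 4 ✗ → not eligible.
Stock Option Plan — service 2 years ≥ 120 days ✓; dept Facilities ✗ → not eligible.
Pension Scheme — status part-time ✗ (requires full-time or temporary) → not eligible.
Medical Plan — status part-time ✓ (not excluded); service 2 years ≥ 12 weeks (≈84 days) ✓; 32 hrs/wk ≥ 32 ✓ → eligible.
Wellness Stipend — status part-time ✓; service 2 years ≥ 1 month (≈30 days) ✓; grade Band 3 < Band 5 ✗ → not eligible.
Fitness Allowance — status part-time ✗ (requires full-time or temporary) → not eligible.
Parking Benefit — status part-time ✓; service 2 years ≥ 2 months (≈60 days) ✓; rating 2 ≥ 2 ✓; dept Facilities ✗ → not eligible.

Medical Plan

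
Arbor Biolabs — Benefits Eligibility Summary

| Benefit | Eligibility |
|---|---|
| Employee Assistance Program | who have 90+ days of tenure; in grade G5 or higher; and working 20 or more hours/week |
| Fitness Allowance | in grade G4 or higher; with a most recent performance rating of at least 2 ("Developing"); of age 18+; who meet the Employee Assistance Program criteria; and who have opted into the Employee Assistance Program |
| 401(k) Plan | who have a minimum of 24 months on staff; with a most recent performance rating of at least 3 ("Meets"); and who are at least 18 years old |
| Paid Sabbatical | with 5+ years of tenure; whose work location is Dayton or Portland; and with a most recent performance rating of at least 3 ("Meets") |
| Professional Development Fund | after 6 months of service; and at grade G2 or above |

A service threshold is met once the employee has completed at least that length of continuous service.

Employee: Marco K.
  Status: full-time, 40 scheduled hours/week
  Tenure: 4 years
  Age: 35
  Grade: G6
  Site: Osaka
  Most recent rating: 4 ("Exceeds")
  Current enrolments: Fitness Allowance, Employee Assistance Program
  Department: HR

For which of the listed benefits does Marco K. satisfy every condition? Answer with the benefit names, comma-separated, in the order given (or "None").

Employee Assistance Program, Fitness Allowance, 401(k) Plan, Professional Development Fund

Employee Assistance Program — service 4 years ≥ 90 days ✓; grade G6 ≥ G5 ✓; 40 hrs/wk ≥ 20 ✓ → eligible.
Fitness Allowance — grade G6 ≥ G4 ✓; rating 4 ≥ 2 ✓; age 35 ≥ 18 ✓; eligible for Employee Assistance Program ✓; enrolled in Employee Assistance Program ✓ → eligible.
401(k) Plan — service 4 years ≥ 24 months (≈720 days) ✓; rating 4 ≥ 3 ✓; age 35 ≥ 18 ✓ → eligible.
Paid Sabbatical — service 4 years < 5 years ✗ → not eligible.
Professional Development Fund — service 4 years ≥ 6 months (≈180 days) ✓; grade G6 ≥ G2 ✓ → eligible.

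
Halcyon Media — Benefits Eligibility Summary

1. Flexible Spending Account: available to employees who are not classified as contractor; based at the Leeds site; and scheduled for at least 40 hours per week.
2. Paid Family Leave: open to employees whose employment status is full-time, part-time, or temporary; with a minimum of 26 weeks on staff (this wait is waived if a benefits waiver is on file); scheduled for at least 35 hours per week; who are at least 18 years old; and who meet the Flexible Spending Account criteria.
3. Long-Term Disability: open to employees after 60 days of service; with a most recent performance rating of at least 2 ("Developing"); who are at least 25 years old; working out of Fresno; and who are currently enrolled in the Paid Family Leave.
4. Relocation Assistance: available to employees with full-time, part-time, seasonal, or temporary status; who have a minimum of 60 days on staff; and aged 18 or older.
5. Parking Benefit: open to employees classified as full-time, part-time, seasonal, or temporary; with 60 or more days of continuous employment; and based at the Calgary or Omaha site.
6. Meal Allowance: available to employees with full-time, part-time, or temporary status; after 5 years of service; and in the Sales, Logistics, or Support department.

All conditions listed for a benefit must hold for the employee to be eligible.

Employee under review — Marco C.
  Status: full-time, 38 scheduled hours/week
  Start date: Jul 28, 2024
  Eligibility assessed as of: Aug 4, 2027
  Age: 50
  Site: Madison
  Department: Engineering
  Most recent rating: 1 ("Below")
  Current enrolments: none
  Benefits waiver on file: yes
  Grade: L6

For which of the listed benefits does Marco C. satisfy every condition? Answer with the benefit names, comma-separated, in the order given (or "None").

Relocation Assistance

Service from Jul 28, 2024 to Aug 4, 2027: 1102 days.
Flexible Spending Account — status full-time ✓ (not excluded); site Madison ✗ (not Leeds) → not eligible.
Paid Family Leave — status full-time ✓; benefits waiver on file ✓; 38 hrs/wk ≥ 35 ✓; age 50 ≥ 18 ✓; not eligible for Flexible Spending Account ✗ → not eligible.
Long-Term Disability — service 1102 days ≥ 60 days ✓; rating 1 < 2 ✗ → not eligible.
Relocation Assistance — status full-time ✓; service 1102 days ≥ 60 days ✓; age 50 ≥ 18 ✓ → eligible.
Parking Benefit — status full-time ✓; service 1102 days ≥ 60 days ✓; site Madison ✗ (not Calgary or Omaha) → not eligible.
Meal Allowance — status full-time ✓; service 1102 days < 5 years (≈1825 days) ✗ → not eligible.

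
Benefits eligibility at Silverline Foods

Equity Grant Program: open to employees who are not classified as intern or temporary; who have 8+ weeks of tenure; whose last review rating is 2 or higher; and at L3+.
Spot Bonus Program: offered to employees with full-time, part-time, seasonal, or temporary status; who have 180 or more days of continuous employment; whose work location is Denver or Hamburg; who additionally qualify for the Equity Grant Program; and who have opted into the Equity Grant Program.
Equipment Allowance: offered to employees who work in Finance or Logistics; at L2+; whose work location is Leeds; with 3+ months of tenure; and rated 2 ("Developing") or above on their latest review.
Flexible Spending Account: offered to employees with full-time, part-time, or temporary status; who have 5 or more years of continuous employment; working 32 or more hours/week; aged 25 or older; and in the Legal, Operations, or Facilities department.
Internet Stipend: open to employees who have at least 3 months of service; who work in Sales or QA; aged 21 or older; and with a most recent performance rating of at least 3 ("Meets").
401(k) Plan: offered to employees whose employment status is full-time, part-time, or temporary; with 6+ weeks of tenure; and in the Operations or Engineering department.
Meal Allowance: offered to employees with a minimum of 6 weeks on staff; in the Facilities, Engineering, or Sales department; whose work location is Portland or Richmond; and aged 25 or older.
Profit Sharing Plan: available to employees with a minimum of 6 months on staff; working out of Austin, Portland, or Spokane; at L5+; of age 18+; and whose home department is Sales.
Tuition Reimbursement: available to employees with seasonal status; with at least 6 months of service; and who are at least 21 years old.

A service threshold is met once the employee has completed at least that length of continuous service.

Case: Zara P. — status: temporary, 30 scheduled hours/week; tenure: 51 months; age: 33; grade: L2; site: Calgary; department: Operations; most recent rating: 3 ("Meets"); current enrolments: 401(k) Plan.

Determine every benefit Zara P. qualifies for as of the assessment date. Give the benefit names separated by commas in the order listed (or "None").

401(k) Plan

Equity Grant Program — status temporary ✗ (excluded) → not eligible.
Spot Bonus Program — status temporary ✓; service 51 months ≥ 180 days ✓; site Calgary ✗ (not Denver or Hamburg) → not eligible.
Equipment Allowance — dept Operations ✗ → not eligible.
Flexible Spending Account — status temporary ✓; service 51 months < 5 years (≈1825 days) ✗ → not eligible.
Internet Stipend — service 51 months ≥ 3 months ✓; dept Operations ✗ → not eligible.
401(k) Plan — status temporary ✓; service 51 months ≥ 6 weeks (≈42 days) ✓; dept Operations ✓ → eligible.
Meal Allowance — service 51 months ≥ 6 weeks (≈42 days) ✓; dept Operations ✗ → not eligible.
Profit Sharing Plan — service 51 months ≥ 6 months ✓; site Calgary ✗ (not Austin, Portland, or Spokane) → not eligible.
Tuition Reimbursement — status temporary ✗ (requires seasonal) → not eligible.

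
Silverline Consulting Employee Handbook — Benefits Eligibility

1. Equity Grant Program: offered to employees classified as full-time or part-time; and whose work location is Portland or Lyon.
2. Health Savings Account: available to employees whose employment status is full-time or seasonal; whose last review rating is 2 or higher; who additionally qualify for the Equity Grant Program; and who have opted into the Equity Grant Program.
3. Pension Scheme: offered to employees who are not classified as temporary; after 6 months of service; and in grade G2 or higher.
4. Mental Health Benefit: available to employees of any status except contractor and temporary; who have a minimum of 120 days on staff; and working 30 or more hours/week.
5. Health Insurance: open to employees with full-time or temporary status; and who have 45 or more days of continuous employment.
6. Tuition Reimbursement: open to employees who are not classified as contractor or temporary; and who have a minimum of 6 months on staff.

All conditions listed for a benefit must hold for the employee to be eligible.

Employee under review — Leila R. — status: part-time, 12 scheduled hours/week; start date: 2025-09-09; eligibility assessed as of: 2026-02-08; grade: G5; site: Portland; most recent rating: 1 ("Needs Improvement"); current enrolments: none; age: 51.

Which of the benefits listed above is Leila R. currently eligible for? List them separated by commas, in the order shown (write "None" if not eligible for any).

Service from 2025-09-09 to 2026-02-08: 152 days.
Equity Grant Program — status part-time ✓; site Portland ✓ → eligible.
Health Savings Account — status part-time ✗ (requires full-time or seasonal) → not eligible.
Pension Scheme — status part-time ✓ (not excluded); service 152 days < 6 months (≈180 days) ✗ → not eligible.
Mental Health Benefit — status part-time ✓ (not excluded); service 152 days ≥ 120 days ✓; 12 hrs/wk < 30 ✗ → not eligible.
Health Insurance — status part-time ✗ (requires full-time or temporary) → not eligible.
Tuition Reimbursement — status part-time ✓ (not excluded); service 152 days < 6 months (≈180 days) ✗ → not eligible.

Equity Grant Program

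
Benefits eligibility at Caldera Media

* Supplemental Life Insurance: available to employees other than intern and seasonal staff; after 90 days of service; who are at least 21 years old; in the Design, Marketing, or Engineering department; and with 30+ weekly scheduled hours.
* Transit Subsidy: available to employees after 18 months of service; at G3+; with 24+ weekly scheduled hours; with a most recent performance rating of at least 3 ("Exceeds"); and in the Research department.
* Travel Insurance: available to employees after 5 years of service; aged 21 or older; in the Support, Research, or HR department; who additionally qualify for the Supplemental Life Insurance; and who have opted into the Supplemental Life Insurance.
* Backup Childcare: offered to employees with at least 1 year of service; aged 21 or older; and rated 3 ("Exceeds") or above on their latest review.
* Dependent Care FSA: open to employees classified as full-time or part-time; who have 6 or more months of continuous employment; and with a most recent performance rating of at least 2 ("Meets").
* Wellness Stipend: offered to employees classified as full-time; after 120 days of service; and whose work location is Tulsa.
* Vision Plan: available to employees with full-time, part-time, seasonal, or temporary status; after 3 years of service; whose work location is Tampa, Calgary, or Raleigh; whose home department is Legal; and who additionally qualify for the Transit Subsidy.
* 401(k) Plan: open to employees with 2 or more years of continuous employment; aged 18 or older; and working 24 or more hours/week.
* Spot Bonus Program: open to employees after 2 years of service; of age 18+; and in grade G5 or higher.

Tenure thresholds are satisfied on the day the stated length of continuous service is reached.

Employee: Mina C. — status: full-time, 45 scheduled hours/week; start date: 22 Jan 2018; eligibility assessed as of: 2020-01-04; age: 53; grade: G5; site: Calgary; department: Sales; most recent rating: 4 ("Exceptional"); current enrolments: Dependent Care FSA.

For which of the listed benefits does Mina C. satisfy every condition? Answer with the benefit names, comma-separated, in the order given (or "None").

Backup Childcare, Dependent Care FSA

Service from 22 Jan 2018 to 2020-01-04: 712 days.
Supplemental Life Insurance — status full-time ✓ (not excluded); service 712 days ≥ 90 days ✓; age 53 ≥ 21 ✓; dept Sales ✗ → not eligible.
Transit Subsidy — service 712 days ≥ 18 months (≈540 days) ✓; grade G5 ≥ G3 ✓; 45 hrs/wk ≥ 24 ✓; rating 4 ≥ 3 ✓; dept Sales ✗ → not eligible.
Travel Insurance — service 712 days < 5 years (≈1825 days) ✗ → not eligible.
Backup Childcare — service 712 days ≥ 1 year (≈365 days) ✓; age 53 ≥ 21 ✓; rating 4 ≥ 3 ✓ → eligible.
Dependent Care FSA — status full-time ✓; service 712 days ≥ 6 months (≈180 days) ✓; rating 4 ≥ 2 ✓ → eligible.
Wellness Stipend — status full-time ✓; service 712 days ≥ 120 days ✓; site Calgary ✗ (not Tulsa) → not eligible.
Vision Plan — status full-time ✓; service 712 days < 3 years (≈1095 days) ✗ → not eligible.
401(k) Plan — service 712 days < 2 years (≈730 days) ✗ → not eligible.
Spot Bonus Program — service 712 days < 2 years (≈730 days) ✗ → not eligible.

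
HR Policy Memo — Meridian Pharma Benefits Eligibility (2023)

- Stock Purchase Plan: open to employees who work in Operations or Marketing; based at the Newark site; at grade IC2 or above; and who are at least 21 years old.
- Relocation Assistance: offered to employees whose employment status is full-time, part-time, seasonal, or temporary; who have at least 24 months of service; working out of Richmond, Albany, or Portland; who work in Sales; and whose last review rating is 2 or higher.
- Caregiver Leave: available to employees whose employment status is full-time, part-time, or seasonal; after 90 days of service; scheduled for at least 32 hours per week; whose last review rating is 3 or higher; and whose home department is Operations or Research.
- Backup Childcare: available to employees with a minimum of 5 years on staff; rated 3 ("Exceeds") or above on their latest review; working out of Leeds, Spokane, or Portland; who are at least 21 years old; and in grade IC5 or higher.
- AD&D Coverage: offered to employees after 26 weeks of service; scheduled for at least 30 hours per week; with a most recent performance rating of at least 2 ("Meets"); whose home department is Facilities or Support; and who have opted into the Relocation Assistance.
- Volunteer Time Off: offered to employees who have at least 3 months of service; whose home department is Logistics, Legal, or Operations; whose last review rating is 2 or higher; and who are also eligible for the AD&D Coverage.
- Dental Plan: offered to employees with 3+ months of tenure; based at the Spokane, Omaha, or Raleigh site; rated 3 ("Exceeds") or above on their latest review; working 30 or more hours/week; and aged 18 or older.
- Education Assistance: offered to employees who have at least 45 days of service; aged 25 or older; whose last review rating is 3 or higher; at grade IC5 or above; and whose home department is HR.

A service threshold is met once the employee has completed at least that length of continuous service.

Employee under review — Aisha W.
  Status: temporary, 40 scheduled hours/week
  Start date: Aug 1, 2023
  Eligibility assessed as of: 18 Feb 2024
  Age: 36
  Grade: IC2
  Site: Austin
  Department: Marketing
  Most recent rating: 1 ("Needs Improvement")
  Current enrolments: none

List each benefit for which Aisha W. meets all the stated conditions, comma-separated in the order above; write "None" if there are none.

None

Service from Aug 1, 2023 to 18 Feb 2024: 201 days.
Stock Purchase Plan — dept Marketing ✓; site Austin ✗ (not Newark) → not eligible.
Relocation Assistance — status temporary ✓; service 201 days < 24 months (≈720 days) ✗ → not eligible.
Caregiver Leave — status temporary ✗ (requires full-time, part-time, or seasonal) → not eligible.
Backup Childcare — service 201 days < 5 years (≈1825 days) ✗ → not eligible.
AD&D Coverage — service 201 days ≥ 26 weeks (≈182 days) ✓; 40 hrs/wk ≥ 30 ✓; rating 1 < 2 ✗ → not eligible.
Volunteer Time Off — service 201 days ≥ 3 months (≈90 days) ✓; dept Marketing ✗ → not eligible.
Dental Plan — service 201 days ≥ 3 months (≈90 days) ✓; site Austin ✗ (not Spokane, Omaha, or Raleigh) → not eligible.
Education Assistance — service 201 days ≥ 45 days ✓; age 36 ≥ 25 ✓; rating 1 < 3 ✗ → not eligible.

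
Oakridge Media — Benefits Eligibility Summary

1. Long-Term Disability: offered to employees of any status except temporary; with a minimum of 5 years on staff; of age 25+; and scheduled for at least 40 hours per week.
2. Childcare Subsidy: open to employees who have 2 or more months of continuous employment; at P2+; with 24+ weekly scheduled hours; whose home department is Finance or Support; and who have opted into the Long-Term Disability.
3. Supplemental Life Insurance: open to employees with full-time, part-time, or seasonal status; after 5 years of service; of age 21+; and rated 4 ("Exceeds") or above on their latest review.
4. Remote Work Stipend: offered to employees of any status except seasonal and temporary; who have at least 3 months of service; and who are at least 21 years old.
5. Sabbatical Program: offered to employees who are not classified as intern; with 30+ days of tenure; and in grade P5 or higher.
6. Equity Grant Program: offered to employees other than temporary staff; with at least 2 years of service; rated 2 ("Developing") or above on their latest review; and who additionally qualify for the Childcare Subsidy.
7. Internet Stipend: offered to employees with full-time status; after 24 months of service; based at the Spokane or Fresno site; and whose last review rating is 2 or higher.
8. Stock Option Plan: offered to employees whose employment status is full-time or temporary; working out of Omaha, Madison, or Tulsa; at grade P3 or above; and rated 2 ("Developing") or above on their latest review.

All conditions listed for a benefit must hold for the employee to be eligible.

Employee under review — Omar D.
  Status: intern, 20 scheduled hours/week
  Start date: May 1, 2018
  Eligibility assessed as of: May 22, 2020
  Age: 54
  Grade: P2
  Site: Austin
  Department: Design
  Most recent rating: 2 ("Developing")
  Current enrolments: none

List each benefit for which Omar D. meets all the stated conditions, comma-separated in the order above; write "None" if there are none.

Service from May 1, 2018 to May 22, 2020: 752 days.
Long-Term Disability — status intern ✓ (not excluded); service 752 days < 5 years (≈1825 days) ✗ → not eligible.
Childcare Subsidy — service 752 days ≥ 2 months (≈60 days) ✓; grade P2 ≥ P2 ✓; 20 hrs/wk < 24 ✗ → not eligible.
Supplemental Life Insurance — status intern ✗ (requires full-time, part-time, or seasonal) → not eligible.
Remote Work Stipend — status intern ✓ (not excluded); service 752 days ≥ 3 months (≈90 days) ✓; age 54 ≥ 21 ✓ → eligible.
Sabbatical Program — status intern ✗ (excluded) → not eligible.
Equity Grant Program — status intern ✓ (not excluded); service 752 days ≥ 2 years (≈730 days) ✓; rating 2 ≥ 2 ✓; not eligible for Childcare Subsidy ✗ → not eligible.
Internet Stipend — status intern ✗ (requires full-time) → not eligible.
Stock Option Plan — status intern ✗ (requires full-time or temporary) → not eligible.

Remote Work Stipend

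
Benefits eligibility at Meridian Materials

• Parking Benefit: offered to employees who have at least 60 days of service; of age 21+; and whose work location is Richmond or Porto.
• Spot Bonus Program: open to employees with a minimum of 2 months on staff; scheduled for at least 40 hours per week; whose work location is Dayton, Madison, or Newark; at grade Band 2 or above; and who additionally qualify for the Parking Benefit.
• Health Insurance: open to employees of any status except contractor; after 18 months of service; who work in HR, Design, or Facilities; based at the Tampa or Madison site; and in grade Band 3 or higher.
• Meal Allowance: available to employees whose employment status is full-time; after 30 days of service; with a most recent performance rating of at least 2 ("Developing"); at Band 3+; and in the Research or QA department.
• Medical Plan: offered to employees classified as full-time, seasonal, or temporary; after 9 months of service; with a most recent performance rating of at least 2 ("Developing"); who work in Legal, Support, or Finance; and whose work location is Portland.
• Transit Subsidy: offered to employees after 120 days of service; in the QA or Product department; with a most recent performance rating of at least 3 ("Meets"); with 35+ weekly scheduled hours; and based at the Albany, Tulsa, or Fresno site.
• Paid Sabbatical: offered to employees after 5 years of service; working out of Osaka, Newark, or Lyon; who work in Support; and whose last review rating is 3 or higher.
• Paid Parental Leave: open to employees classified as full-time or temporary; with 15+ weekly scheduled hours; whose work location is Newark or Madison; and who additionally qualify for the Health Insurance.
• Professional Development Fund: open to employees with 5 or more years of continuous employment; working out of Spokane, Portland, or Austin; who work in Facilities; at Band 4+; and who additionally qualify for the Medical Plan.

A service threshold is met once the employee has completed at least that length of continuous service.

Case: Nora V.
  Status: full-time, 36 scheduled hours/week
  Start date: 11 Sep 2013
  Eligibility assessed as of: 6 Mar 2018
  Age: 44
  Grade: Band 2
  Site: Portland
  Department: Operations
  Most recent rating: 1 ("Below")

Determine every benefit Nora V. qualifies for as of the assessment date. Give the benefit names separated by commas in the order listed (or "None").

None

Service from 11 Sep 2013 to 6 Mar 2018: 1637 days.
Parking Benefit — service 1637 days ≥ 60 days ✓; age 44 ≥ 21 ✓; site Portland ✗ (not Richmond or Porto) → not eligible.
Spot Bonus Program — service 1637 days ≥ 2 months (≈60 days) ✓; 36 hrs/wk < 40 ✗ → not eligible.
Health Insurance — status full-time ✓ (not excluded); service 1637 days ≥ 18 months (≈540 days) ✓; dept Operations ✗ → not eligible.
Meal Allowance — status full-time ✓; service 1637 days ≥ 30 days ✓; rating 1 < 2 ✗ → not eligible.
Medical Plan — status full-time ✓; service 1637 days ≥ 9 months (≈270 days) ✓; rating 1 < 2 ✗ → not eligible.
Transit Subsidy — service 1637 days ≥ 120 days ✓; dept Operations ✗ → not eligible.
Paid Sabbatical — service 1637 days < 5 years (≈1825 days) ✗ → not eligible.
Paid Parental Leave — status full-time ✓; 36 hrs/wk ≥ 15 ✓; site Portland ✗ (not Newark or Madison) → not eligible.
Professional Development Fund — service 1637 days < 5 years (≈1825 days) ✗ → not eligible.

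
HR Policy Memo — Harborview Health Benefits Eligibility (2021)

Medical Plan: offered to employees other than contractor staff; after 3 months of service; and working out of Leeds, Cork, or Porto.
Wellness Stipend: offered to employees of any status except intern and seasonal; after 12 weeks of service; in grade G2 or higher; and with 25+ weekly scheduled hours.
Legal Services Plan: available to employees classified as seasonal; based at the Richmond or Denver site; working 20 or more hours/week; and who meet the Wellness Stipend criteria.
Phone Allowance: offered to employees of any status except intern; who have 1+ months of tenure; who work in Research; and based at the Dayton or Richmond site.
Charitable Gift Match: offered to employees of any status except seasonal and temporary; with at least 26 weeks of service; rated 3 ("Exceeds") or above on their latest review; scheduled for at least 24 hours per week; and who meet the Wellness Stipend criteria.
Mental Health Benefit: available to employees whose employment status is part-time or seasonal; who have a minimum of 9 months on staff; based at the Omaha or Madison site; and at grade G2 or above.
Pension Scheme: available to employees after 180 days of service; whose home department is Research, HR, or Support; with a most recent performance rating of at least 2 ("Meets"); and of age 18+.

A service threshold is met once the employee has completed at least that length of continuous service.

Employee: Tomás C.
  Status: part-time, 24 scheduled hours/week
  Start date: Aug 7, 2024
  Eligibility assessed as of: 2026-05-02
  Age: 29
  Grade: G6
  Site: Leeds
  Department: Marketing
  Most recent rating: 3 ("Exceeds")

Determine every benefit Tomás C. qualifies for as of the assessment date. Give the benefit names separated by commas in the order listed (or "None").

Service from Aug 7, 2024 to 2026-05-02: 633 days.
Medical Plan — status part-time ✓ (not excluded); service 633 days ≥ 3 months (≈90 days) ✓; site Leeds ✓ → eligible.
Wellness Stipend — status part-time ✓ (not excluded); service 633 days ≥ 12 weeks (≈84 days) ✓; grade G6 ≥ G2 ✓; 24 hrs/wk < 25 ✗ → not eligible.
Legal Services Plan — status part-time ✗ (requires seasonal) → not eligible.
Phone Allowance — status part-time ✓ (not excluded); service 633 days ≥ 1 month (≈30 days) ✓; dept Marketing ✗ → not eligible.
Charitable Gift Match — status part-time ✓ (not excluded); service 633 days ≥ 26 weeks (≈182 days) ✓; rating 3 ≥ 3 ✓; 24 hrs/wk ≥ 24 ✓; not eligible for Wellness Stipend ✗ → not eligible.
Mental Health Benefit — status part-time ✓; service 633 days ≥ 9 months (≈270 days) ✓; site Leeds ✗ (not Omaha or Madison) → not eligible.
Pension Scheme — service 633 days ≥ 180 days ✓; dept Marketing ✗ → not eligible.

Medical Plan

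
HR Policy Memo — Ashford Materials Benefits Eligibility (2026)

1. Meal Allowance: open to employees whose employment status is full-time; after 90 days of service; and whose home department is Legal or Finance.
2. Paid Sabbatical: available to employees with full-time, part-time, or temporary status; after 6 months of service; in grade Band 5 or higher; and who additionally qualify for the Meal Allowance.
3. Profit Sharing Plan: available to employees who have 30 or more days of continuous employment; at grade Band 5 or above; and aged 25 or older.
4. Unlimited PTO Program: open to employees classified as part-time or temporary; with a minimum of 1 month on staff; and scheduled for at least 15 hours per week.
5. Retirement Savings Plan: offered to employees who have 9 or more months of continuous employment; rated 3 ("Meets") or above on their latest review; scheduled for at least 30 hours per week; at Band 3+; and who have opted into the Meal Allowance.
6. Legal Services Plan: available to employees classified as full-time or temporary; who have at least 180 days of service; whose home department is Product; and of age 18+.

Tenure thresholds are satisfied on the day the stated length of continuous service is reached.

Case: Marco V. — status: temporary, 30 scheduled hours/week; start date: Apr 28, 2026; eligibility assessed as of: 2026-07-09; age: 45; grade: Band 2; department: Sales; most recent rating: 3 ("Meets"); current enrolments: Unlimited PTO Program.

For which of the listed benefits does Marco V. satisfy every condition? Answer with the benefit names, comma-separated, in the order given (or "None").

Unlimited PTO Program

Service from Apr 28, 2026 to 2026-07-09: 72 days.
Meal Allowance — status temporary ✗ (requires full-time) → not eligible.
Paid Sabbatical — status temporary ✓; service 72 days < 6 months (≈180 days) ✗ → not eligible.
Profit Sharing Plan — service 72 days ≥ 30 days ✓; grade Band 2 < Band 5 ✗ → not eligible.
Unlimited PTO Program — status temporary ✓; service 72 days ≥ 1 month (≈30 days) ✓; 30 hrs/wk ≥ 15 ✓ → eligible.
Retirement Savings Plan — service 72 days < 9 months (≈270 days) ✗ → not eligible.
Legal Services Plan — status temporary ✓; service 72 days < 180 days ✗ → not eligible.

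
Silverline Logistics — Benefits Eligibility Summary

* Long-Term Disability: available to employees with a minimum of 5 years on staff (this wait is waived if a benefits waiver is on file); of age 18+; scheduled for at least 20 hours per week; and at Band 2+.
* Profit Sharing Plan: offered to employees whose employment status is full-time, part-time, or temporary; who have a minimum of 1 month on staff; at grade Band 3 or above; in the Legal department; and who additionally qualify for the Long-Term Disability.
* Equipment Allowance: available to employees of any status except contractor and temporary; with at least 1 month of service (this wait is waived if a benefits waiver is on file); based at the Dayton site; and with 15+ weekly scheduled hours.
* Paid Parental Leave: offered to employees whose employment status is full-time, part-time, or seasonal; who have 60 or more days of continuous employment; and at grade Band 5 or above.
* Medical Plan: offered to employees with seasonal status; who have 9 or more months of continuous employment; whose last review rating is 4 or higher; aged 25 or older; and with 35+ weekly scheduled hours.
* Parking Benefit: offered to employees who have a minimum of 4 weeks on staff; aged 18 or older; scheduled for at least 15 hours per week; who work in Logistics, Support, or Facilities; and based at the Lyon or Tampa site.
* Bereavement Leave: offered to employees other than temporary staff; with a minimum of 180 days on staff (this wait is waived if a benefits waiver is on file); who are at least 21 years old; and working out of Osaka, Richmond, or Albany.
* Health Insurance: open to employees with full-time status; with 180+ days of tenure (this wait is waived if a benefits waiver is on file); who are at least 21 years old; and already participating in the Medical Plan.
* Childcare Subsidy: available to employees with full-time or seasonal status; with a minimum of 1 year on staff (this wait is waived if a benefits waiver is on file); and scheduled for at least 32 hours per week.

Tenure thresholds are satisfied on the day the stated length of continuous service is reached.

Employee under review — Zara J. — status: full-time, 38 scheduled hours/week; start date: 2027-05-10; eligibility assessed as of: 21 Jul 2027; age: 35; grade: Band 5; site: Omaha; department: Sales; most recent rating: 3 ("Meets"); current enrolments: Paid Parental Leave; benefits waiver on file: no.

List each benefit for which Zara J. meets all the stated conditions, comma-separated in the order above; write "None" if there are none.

Paid Parental Leave

Service from 2027-05-10 to 21 Jul 2027: 72 days.
Long-Term Disability — no waiver, service 72 days < 5 years (≈1825 days) ✗ → not eligible.
Profit Sharing Plan — status full-time ✓; service 72 days ≥ 1 month (≈30 days) ✓; grade Band 5 ≥ Band 3 ✓; dept Sales ✗ → not eligible.
Equipment Allowance — status full-time ✓ (not excluded); no waiver, service 72 days ≥ 1 month (≈30 days) ✓; site Omaha ✗ (not Dayton) → not eligible.
Paid Parental Leave — status full-time ✓; service 72 days ≥ 60 days ✓; grade Band 5 ≥ Band 5 ✓ → eligible.
Medical Plan — status full-time ✗ (requires seasonal) → not eligible.
Parking Benefit — service 72 days ≥ 4 weeks (≈28 days) ✓; age 35 ≥ 18 ✓; 38 hrs/wk ≥ 15 ✓; dept Sales ✗ → not eligible.
Bereavement Leave — status full-time ✓ (not excluded); no waiver, service 72 days < 180 days ✗ → not eligible.
Health Insurance — status full-time ✓; no waiver, service 72 days < 180 days ✗ → not eligible.
Childcare Subsidy — status full-time ✓; no waiver, service 72 days < 1 year (≈365 days) ✗ → not eligible.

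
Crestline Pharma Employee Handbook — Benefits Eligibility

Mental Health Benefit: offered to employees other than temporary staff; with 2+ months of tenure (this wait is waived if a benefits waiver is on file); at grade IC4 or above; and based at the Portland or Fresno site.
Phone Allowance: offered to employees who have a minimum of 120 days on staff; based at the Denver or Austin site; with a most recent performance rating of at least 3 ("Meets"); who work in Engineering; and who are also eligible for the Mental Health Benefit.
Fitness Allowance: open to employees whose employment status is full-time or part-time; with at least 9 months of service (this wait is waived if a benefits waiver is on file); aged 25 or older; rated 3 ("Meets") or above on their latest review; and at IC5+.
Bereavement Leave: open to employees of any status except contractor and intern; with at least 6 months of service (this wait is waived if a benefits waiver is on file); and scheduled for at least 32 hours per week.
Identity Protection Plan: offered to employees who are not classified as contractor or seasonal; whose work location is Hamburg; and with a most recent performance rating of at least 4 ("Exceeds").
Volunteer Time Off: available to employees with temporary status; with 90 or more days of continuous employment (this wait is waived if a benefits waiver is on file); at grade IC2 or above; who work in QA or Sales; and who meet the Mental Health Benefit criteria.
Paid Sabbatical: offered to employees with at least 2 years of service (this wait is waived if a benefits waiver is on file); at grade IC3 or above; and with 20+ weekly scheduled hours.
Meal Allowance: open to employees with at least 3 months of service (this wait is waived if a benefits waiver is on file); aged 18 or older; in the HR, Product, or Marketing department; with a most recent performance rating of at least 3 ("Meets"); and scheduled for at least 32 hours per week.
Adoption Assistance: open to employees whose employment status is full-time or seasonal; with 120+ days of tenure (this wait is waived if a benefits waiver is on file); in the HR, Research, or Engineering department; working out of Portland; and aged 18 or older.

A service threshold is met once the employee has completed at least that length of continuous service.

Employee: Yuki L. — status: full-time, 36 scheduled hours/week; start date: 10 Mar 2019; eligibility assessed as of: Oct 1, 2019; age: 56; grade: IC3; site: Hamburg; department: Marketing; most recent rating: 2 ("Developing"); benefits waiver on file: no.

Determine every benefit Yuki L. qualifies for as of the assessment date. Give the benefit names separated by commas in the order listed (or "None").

Service from 10 Mar 2019 to Oct 1, 2019: 205 days.
Mental Health Benefit — status full-time ✓ (not excluded); no waiver, service 205 days ≥ 2 months (≈60 days) ✓; grade IC3 < IC4 ✗ → not eligible.
Phone Allowance — service 205 days ≥ 120 days ✓; site Hamburg ✗ (not Denver or Austin) → not eligible.
Fitness Allowance — status full-time ✓; no waiver, service 205 days < 9 months (≈270 days) ✗ → not eligible.
Bereavement Leave — status full-time ✓ (not excluded); no waiver, service 205 days ≥ 6 months (≈180 days) ✓; 36 hrs/wk ≥ 32 ✓ → eligible.
Identity Protection Plan — status full-time ✓ (not excluded); site Hamburg ✓; rating 2 < 4 ✗ → not eligible.
Volunteer Time Off — status full-time ✗ (requires temporary) → not eligible.
Paid Sabbatical — no waiver, service 205 days < 2 years (≈730 days) ✗ → not eligible.
Meal Allowance — no waiver, service 205 days ≥ 3 months (≈90 days) ✓; age 56 ≥ 18 ✓; dept Marketing ✓; rating 2 < 3 ✗ → not eligible.
Adoption Assistance — status full-time ✓; no waiver, service 205 days ≥ 120 days ✓; dept Marketing ✗ → not eligible.

Bereavement Leave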